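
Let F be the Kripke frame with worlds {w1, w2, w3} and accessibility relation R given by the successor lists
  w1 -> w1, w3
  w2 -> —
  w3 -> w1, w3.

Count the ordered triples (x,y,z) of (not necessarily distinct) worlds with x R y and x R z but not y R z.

0

R is Euclidean; there are no such tuples.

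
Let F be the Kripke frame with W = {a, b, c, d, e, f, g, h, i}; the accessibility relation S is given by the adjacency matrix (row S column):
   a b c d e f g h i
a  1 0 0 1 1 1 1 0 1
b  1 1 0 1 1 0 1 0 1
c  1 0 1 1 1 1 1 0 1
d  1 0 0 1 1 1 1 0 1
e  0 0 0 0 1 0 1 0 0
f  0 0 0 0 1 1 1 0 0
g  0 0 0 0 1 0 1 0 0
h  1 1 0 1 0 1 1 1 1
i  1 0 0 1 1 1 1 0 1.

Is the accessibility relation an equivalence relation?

No

Reflexive: yes — every world is S-related to itself.
Symmetric: no — a S e but not e S a.
Transitive: no — b S a and a S f, but not b S f.
So S is not an equivalence relation.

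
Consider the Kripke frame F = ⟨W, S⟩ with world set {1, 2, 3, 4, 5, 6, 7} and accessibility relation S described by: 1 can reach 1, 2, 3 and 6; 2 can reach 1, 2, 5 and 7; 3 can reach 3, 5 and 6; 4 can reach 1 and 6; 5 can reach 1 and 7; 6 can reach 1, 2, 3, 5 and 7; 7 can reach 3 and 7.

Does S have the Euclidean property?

No

Euclidean: no — 1 S 2 and 1 S 3, but not 2 S 3.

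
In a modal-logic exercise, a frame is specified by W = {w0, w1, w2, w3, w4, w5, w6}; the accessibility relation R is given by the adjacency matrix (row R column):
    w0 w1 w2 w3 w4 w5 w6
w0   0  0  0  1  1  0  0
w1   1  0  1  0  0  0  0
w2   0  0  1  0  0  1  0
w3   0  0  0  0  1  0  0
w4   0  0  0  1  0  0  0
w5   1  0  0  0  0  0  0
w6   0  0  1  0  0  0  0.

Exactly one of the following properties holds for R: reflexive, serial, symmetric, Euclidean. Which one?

Reflexive: no — w0 is not related to itself.
Serial: yes — every world has a successor (e.g. w0 R w3).
Symmetric: no — w0 R w3 but not w3 R w0.
Euclidean: no — w1 R w0 and w1 R w2, but not w0 R w2.
Only serial holds.

serial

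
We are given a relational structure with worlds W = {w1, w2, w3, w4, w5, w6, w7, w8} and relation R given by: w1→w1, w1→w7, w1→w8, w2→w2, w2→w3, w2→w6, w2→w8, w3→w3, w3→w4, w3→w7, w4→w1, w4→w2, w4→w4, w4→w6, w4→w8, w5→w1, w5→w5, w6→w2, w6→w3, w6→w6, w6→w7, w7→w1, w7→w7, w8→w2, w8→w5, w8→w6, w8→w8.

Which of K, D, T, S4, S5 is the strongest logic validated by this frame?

T

Serial (axiom D): yes — every world has a successor (e.g. w1 R w1).
Reflexive (axiom T): yes — every world is R-related to itself.
Transitive (axiom 4): no — w1 R w8 and w8 R w2, but not w1 R w2.
Euclidean (axiom 5): no — w1 R w7 and w1 R w8, but not w7 R w8.
So F validates K, D, T; S4 would additionally require R to be transitive. The strongest is T.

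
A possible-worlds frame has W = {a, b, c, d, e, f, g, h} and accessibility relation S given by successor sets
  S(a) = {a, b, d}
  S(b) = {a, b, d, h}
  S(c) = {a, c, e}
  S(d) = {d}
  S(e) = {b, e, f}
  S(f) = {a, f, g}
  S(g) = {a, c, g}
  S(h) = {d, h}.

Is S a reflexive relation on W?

Yes

Reflexive: yes — every world is S-related to itself.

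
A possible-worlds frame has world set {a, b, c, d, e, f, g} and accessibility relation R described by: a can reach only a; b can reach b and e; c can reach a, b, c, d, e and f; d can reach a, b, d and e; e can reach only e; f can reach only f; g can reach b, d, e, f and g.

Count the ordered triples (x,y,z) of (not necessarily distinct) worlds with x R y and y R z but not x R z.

1

Enumerating: (g,d,a).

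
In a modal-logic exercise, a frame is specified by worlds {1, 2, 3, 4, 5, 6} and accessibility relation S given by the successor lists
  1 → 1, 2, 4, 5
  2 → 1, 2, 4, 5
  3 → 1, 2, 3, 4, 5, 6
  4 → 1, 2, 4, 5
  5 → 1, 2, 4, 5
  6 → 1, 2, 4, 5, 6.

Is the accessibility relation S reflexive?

Yes

Reflexive: yes — every world is S-related to itself.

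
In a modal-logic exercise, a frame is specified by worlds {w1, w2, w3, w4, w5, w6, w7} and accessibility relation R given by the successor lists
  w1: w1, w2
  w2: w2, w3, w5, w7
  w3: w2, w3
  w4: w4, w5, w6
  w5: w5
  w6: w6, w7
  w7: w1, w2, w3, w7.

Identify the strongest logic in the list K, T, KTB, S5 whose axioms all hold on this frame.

Reflexive (axiom T): yes — every world is R-related to itself.
Symmetric (axiom B): no — w1 R w2 but not w2 R w1.
Euclidean (axiom 5): no — w2 R w3 and w2 R w5, but not w3 R w5.
So F validates K, T; KTB would additionally require R to be symmetric. The strongest is T.

T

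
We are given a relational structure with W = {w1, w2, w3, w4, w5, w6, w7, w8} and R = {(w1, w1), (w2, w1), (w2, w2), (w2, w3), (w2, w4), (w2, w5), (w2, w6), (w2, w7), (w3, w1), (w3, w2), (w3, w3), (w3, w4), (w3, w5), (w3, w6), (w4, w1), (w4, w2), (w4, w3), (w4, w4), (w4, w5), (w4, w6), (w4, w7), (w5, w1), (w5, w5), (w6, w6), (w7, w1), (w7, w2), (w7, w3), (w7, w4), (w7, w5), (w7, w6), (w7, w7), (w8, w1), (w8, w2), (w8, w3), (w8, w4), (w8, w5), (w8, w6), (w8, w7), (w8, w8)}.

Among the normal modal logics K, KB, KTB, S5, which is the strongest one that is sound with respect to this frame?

Symmetric (axiom B): no — w2 R w1 but not w1 R w2.
Reflexive (axiom T): yes — every world is R-related to itself.
Euclidean (axiom 5): no — w2 R w1 and w2 R w3, but not w1 R w3.
So F validates K; KB would additionally require R to be symmetric. The strongest is K.

K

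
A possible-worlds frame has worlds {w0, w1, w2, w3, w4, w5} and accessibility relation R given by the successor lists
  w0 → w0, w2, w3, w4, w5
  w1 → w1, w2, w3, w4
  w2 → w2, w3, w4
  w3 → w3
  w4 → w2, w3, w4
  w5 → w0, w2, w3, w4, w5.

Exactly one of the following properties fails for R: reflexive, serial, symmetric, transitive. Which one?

Reflexive: yes — every world is R-related to itself.
Serial: yes — every world has a successor (e.g. w0 R w0).
Symmetric: no — w0 R w2 but not w2 R w0.
Transitive: yes — every two-step R-path is closed by a direct edge.
Only symmetric fails.

symmetric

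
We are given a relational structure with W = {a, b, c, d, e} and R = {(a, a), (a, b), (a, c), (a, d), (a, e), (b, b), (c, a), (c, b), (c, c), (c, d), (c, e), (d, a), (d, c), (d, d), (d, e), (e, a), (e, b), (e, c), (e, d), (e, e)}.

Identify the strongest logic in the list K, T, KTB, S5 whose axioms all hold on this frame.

Reflexive (axiom T): yes — every world is R-related to itself.
Symmetric (axiom B): no — a R b but not b R a.
Euclidean (axiom 5): no — a R b and a R c, but not b R c.
So F validates K, T; KTB would additionally require R to be symmetric. The strongest is T.

T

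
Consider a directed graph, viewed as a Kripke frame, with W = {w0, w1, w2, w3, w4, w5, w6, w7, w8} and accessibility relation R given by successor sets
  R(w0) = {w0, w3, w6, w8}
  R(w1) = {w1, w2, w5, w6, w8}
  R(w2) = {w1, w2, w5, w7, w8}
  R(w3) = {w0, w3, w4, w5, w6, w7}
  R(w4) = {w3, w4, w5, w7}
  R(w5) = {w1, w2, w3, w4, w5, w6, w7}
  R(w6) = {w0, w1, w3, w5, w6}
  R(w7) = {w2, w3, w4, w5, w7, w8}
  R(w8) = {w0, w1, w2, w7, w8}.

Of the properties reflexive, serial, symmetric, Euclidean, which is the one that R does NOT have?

Reflexive: yes — every world is R-related to itself.
Serial: yes — every world has a successor (e.g. w0 R w0).
Symmetric: yes — every pair in R has its reverse in R.
Euclidean: no — w0 R w3 and w0 R w8, but not w3 R w8.
Only Euclidean fails.

Euclidean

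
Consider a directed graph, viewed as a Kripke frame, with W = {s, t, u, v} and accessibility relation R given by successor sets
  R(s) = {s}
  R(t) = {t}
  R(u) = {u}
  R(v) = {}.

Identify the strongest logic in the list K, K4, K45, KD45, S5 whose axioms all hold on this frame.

Transitive (axiom 4): yes — every two-step R-path is closed by a direct edge.
Euclidean (axiom 5): yes — any two successors of a common world are R-related.
Serial (axiom D): no — v has no R-successor.
Reflexive (axiom T): no — v is not related to itself.
So F validates K, K4, K45; KD45 would additionally require R to be serial. The strongest is K45.

K45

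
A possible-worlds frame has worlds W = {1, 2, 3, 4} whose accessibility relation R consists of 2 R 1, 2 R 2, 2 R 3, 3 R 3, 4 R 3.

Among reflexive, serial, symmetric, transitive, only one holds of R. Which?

transitive

Reflexive: no — 1 is not related to itself.
Serial: no — 1 has no R-successor.
Symmetric: no — 2 R 1 but not 1 R 2.
Transitive: yes — every two-step R-path is closed by a direct edge.
Only transitive holds.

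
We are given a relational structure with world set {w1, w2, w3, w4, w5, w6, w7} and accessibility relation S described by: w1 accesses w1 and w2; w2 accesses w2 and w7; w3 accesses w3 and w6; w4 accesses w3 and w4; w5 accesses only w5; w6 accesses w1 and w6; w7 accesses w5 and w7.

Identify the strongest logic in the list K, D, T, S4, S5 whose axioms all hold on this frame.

Serial (axiom D): yes — every world has a successor (e.g. w1 S w1).
Reflexive (axiom T): yes — every world is S-related to itself.
Transitive (axiom 4): no — w1 S w2 and w2 S w7, but not w1 S w7.
Euclidean (axiom 5): no — w1 S w2 and w1 S w1, but not w2 S w1.
So F validates K, D, T; S4 would additionally require S to be transitive. The strongest is T.

T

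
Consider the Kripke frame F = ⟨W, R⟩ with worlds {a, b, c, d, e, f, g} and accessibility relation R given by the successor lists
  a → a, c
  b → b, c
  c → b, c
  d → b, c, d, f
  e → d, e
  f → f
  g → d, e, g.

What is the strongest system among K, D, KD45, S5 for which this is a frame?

Serial (axiom D): yes — every world has a successor (e.g. a R a).
Euclidean (axiom 5): no — d R b and d R f, but not b R f.
Transitive (axiom 4): no — a R c and c R b, but not a R b.
Reflexive (axiom T): yes — every world is R-related to itself.
So F validates K, D; KD45 would additionally require R to be Euclidean and transitive. The strongest is D.

D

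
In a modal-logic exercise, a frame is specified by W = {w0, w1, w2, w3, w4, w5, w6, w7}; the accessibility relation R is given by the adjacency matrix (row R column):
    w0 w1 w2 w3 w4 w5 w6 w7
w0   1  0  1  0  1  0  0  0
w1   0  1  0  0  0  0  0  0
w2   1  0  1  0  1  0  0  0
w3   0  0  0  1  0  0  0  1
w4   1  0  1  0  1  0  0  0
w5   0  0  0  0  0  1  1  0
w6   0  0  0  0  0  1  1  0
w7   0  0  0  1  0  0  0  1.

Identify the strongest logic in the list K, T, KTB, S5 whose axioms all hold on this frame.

S5

Reflexive (axiom T): yes — every world is R-related to itself.
Symmetric (axiom B): yes — every pair in R has its reverse in R.
Euclidean (axiom 5): yes — any two successors of a common world are R-related.
So F validates K, T, KTB, S5. The strongest is S5.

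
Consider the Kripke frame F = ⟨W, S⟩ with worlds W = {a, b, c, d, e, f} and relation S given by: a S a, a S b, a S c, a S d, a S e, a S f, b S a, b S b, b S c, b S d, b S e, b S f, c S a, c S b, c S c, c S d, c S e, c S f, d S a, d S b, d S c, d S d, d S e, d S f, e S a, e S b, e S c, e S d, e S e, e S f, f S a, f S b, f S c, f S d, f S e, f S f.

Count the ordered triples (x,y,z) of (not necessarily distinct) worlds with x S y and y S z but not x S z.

0

S is transitive; there are no such tuples.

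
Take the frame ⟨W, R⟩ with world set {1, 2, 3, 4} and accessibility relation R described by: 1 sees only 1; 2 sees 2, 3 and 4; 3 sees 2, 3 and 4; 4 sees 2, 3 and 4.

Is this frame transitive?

Yes

Transitive: yes — every two-step R-path is closed by a direct edge.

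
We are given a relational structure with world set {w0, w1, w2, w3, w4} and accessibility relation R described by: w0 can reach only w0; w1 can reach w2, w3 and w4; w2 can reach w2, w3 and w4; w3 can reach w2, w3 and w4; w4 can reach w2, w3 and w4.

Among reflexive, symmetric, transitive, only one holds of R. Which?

transitive

Reflexive: no — w1 is not related to itself.
Symmetric: no — w1 R w2 but not w2 R w1.
Transitive: yes — every two-step R-path is closed by a direct edge.
Only transitive holds.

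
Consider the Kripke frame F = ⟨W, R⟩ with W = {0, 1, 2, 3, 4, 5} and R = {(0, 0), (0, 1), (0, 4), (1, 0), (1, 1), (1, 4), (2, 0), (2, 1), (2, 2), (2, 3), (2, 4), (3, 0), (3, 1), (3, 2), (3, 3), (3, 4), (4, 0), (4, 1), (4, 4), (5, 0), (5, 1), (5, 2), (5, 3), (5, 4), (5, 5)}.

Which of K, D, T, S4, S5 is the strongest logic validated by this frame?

S4

Serial (axiom D): yes — every world has a successor (e.g. 0 R 0).
Reflexive (axiom T): yes — every world is R-related to itself.
Transitive (axiom 4): yes — every two-step R-path is closed by a direct edge.
Euclidean (axiom 5): no — 2 R 0 and 2 R 3, but not 0 R 3.
So F validates K, D, T, S4; S5 would additionally require R to be Euclidean. The strongest is S4.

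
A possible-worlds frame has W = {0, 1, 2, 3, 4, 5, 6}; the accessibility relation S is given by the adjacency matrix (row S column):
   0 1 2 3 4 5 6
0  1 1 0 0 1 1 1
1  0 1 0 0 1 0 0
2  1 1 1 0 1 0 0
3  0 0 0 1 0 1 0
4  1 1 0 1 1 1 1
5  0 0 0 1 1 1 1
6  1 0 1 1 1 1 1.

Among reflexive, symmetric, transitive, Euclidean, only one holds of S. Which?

reflexive

Reflexive: yes — every world is S-related to itself.
Symmetric: no — 0 S 1 but not 1 S 0.
Transitive: no — 0 S 4 and 4 S 3, but not 0 S 3.
Euclidean: no — 0 S 1 and 0 S 5, but not 1 S 5.
Only reflexive holds.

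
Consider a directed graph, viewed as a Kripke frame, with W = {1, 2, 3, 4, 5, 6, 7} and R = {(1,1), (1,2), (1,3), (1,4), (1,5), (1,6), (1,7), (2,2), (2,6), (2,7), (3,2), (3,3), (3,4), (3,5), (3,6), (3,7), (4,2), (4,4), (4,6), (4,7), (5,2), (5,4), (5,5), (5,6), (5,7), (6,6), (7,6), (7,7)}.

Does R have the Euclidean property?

Euclidean: no — 1 R 2 and 1 R 3, but not 2 R 3.

No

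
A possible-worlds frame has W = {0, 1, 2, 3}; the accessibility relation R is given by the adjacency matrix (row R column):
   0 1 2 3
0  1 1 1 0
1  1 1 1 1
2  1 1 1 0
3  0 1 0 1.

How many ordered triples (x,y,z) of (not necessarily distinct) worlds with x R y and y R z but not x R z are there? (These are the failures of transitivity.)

4

Enumerating: (0,1,3), (2,1,3), (3,1,0), (3,1,2).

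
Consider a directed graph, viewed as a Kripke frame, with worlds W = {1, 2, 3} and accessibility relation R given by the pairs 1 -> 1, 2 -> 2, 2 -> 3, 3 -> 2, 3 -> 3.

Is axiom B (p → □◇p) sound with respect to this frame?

Yes

The schema B characterises exactly the symmetric frames.
Symmetric: yes — every pair in R has its reverse in R.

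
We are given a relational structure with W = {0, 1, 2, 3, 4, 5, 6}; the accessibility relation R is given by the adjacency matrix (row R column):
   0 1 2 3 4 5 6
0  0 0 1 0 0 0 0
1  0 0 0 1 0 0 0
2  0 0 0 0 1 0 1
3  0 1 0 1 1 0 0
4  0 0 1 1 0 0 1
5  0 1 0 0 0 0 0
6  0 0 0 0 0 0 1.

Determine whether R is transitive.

Transitive: no — 0 R 2 and 2 R 4, but not 0 R 4.

No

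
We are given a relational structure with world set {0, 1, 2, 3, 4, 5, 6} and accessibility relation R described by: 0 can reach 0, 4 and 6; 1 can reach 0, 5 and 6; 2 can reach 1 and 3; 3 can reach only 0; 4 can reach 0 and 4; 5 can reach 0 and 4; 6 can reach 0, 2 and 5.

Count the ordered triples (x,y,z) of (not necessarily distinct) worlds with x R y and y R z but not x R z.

Enumerating: (0,6,2), (0,6,5), (1,0,4), (1,5,4), (1,6,2), (2,1,0), (2,1,5), (2,1,6), (2,3,0), (3,0,4), (3,0,6), (4,0,6), (5,0,6), (6,0,4), (6,0,6), (6,2,1), (6,2,3), (6,5,4).

18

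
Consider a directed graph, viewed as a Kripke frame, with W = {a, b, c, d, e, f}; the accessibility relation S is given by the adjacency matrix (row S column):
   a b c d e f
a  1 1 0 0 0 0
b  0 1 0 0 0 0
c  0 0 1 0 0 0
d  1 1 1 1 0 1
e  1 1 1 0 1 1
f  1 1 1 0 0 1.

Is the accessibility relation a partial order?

Reflexive: yes — every world is S-related to itself.
Transitive: yes — every two-step S-path is closed by a direct edge.
Antisymmetric: yes — no distinct pair is related both ways.
So S is a partial order.

Yes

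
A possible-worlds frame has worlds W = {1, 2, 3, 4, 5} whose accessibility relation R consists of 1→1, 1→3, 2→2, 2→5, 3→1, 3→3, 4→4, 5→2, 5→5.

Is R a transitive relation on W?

Transitive: yes — every two-step R-path is closed by a direct edge.

Yes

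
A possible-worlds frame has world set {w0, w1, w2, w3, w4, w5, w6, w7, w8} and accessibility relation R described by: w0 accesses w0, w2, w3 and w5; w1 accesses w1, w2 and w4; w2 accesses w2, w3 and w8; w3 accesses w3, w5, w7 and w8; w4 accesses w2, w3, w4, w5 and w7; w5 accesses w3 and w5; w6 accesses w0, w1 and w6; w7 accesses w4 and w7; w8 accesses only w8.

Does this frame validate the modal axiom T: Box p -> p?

Yes

The schema T characterises exactly the reflexive frames.
Reflexive: yes — every world is R-related to itself.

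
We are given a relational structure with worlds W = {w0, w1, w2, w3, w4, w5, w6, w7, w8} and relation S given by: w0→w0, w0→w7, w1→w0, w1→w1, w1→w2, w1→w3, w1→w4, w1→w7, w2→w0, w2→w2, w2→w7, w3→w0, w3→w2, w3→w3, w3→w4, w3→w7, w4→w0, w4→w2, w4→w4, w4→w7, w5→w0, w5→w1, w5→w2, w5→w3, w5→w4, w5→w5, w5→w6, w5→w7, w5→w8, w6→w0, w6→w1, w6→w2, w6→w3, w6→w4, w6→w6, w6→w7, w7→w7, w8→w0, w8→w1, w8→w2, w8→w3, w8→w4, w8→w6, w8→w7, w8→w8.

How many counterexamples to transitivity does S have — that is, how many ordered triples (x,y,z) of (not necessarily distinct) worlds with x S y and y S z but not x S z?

0

S is transitive; there are no such tuples.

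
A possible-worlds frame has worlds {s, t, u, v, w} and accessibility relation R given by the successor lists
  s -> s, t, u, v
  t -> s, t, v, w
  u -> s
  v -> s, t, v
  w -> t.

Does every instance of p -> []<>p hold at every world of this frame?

Yes

By correspondence theory, B is valid on a frame iff R is symmetric.
Symmetric: yes — every pair in R has its reverse in R.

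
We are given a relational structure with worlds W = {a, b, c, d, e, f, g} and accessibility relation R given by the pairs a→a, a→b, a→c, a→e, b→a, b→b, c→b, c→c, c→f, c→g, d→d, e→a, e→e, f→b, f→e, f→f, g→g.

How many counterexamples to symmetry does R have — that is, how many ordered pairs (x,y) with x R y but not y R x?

Enumerating: (a,c), (c,b), (c,f), (c,g), (f,b), (f,e).

6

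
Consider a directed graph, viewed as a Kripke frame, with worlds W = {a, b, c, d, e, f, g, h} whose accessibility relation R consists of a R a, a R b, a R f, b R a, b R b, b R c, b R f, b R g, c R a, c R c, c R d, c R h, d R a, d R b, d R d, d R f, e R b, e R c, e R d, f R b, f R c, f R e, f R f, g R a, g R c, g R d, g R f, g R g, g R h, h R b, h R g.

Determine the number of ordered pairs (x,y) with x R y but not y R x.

19

Enumerating: (a,f), (b,c), (b,g), (c,a), (c,d), (c,h), (d,a), (d,b), (d,f), (e,b), (e,c), (e,d), … and 7 more.
Total: 19.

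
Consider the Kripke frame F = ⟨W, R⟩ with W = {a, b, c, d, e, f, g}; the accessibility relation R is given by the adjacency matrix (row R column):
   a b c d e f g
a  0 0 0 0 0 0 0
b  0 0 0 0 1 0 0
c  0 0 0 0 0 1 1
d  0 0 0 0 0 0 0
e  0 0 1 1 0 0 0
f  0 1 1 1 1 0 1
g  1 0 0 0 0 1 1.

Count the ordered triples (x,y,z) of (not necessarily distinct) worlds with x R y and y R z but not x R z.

16

Enumerating: (b,e,c), (b,e,d), (c,f,b), (c,f,c), (c,f,d), (c,f,e), (c,g,a), (e,c,f), (e,c,g), (f,c,f), (f,g,a), (f,g,f), (g,f,b), (g,f,c), (g,f,d), (g,f,e).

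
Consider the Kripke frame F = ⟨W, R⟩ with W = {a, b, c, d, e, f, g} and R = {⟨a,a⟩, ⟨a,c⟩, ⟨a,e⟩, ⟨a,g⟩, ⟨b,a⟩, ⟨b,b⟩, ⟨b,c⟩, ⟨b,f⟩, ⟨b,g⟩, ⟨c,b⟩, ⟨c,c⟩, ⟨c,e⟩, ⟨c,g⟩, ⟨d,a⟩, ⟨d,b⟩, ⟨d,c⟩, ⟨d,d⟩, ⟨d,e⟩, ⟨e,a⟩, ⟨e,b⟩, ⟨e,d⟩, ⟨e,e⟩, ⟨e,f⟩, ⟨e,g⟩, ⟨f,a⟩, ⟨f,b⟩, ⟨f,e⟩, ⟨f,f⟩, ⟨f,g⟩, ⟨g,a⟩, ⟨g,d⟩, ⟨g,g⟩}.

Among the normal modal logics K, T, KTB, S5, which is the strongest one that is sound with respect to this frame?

T

Reflexive (axiom T): yes — every world is R-related to itself.
Symmetric (axiom B): no — a R c but not c R a.
Euclidean (axiom 5): no — a R e and a R c, but not e R c.
So F validates K, T; KTB would additionally require R to be symmetric. The strongest is T.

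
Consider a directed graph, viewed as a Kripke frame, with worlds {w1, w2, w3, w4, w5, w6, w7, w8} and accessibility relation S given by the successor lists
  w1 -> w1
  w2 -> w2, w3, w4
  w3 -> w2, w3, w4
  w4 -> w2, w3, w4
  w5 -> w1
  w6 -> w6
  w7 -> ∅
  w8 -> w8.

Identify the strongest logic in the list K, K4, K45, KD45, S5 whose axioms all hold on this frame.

K45

Transitive (axiom 4): yes — every two-step S-path is closed by a direct edge.
Euclidean (axiom 5): yes — any two successors of a common world are S-related.
Serial (axiom D): no — w7 has no S-successor.
Reflexive (axiom T): no — w5 is not related to itself.
So F validates K, K4, K45; KD45 would additionally require S to be serial. The strongest is K45.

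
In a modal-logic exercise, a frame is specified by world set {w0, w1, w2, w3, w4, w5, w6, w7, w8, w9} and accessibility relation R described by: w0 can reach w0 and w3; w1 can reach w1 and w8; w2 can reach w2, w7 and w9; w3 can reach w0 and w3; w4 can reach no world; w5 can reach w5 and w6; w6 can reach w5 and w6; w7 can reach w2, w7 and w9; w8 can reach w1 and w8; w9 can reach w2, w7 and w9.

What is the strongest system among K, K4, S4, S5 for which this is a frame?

Transitive (axiom 4): yes — every two-step R-path is closed by a direct edge.
Reflexive (axiom T): no — w4 is not related to itself.
Euclidean (axiom 5): yes — any two successors of a common world are R-related.
So F validates K, K4; S4 would additionally require R to be reflexive. The strongest is K4.

K4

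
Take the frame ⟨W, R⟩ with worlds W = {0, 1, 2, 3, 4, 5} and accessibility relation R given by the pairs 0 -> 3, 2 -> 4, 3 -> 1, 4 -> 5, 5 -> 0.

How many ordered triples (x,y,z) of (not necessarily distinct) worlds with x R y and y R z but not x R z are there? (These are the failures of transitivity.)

4

Enumerating: (0,3,1), (2,4,5), (4,5,0), (5,0,3).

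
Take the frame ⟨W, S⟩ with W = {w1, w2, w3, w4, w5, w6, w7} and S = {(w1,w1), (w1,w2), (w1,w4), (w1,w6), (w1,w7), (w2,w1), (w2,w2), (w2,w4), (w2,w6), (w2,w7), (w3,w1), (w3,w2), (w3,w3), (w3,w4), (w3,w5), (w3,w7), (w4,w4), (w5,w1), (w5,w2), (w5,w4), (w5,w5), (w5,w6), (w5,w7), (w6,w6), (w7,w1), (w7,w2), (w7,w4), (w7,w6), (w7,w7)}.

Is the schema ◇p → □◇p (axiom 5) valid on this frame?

No

Axiom 5 corresponds to the accessibility relation being Euclidean.
Euclidean: no — w1 S w4 and w1 S w2, but not w4 S w2.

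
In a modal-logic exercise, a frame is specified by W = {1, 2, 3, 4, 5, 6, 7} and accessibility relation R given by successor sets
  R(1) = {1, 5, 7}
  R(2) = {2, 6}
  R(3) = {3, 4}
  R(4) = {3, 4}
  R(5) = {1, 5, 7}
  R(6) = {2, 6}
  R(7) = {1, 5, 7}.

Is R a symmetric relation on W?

Symmetric: yes — every pair in R has its reverse in R.

Yes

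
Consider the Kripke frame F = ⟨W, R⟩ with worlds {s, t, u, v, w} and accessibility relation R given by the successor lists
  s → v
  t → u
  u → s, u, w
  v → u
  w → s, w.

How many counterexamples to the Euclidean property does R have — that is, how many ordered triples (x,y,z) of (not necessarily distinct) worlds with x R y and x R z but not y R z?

7

Enumerating: (s,v,v), (u,s,s), (u,s,u), (u,s,w), (u,w,u), (w,s,s), (w,s,w).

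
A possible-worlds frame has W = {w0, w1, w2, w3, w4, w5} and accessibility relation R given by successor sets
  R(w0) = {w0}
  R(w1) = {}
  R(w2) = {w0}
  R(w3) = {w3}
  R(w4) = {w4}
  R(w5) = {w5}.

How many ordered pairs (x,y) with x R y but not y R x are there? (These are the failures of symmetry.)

1

Enumerating: (w2,w0).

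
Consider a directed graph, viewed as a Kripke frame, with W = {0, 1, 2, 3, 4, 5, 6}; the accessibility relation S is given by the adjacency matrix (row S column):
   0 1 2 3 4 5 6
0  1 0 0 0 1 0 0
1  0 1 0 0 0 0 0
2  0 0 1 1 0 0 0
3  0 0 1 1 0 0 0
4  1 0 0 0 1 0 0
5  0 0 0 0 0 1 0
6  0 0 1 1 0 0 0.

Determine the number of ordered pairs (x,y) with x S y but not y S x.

2

Enumerating: (6,2), (6,3).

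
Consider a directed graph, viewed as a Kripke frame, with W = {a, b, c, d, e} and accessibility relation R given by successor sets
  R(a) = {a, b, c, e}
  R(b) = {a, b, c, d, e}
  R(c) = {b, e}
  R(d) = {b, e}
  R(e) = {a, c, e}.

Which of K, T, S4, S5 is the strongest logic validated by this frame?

Reflexive (axiom T): no — c is not related to itself.
Transitive (axiom 4): no — a R b and b R d, but not a R d.
Euclidean (axiom 5): no — a R e and a R b, but not e R b.
So F validates K; T would additionally require R to be reflexive. The strongest is K.

K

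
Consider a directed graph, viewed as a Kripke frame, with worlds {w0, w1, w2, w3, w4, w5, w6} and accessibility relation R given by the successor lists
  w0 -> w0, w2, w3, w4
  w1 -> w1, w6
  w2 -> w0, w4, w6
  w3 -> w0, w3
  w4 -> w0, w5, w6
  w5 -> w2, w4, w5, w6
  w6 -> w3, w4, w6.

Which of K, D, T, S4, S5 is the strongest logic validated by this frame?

D

Serial (axiom D): yes — every world has a successor (e.g. w0 R w0).
Reflexive (axiom T): no — w2 is not related to itself.
Transitive (axiom 4): no — w0 R w2 and w2 R w6, but not w0 R w6.
Euclidean (axiom 5): no — w0 R w2 and w0 R w3, but not w2 R w3.
So F validates K, D; T would additionally require R to be reflexive. The strongest is D.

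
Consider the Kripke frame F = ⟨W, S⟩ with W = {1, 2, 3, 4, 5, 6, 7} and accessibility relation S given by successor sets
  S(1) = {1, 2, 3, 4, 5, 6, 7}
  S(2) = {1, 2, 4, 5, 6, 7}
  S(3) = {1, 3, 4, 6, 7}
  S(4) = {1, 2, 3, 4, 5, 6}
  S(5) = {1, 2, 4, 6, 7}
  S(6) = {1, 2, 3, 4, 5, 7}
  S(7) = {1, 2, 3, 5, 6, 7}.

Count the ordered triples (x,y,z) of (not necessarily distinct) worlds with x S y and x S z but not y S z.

Enumerating: (1,2,3), (1,3,2), (1,3,5), (1,4,7), (1,5,3), (1,5,5), (1,6,6), (1,7,4), (2,4,7), (2,5,5), (2,6,6), (2,7,4), … and 25 more.
Total: 37.

37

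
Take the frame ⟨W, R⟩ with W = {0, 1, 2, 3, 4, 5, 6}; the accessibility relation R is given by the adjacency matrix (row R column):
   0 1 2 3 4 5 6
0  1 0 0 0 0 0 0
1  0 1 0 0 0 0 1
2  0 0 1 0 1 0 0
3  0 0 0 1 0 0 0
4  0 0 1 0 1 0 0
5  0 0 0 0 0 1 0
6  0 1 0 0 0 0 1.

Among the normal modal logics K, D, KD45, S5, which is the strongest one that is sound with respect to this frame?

Serial (axiom D): yes — every world has a successor (e.g. 0 R 0).
Euclidean (axiom 5): yes — any two successors of a common world are R-related.
Transitive (axiom 4): yes — every two-step R-path is closed by a direct edge.
Reflexive (axiom T): yes — every world is R-related to itself.
So F validates K, D, KD45, S5. The strongest is S5.

S5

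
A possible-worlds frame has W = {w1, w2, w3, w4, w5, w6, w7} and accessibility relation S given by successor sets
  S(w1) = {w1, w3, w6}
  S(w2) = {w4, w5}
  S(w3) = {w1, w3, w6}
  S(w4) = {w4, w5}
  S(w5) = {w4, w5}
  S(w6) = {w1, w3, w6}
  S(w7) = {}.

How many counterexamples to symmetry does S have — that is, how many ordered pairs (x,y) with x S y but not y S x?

2

Enumerating: (w2,w4), (w2,w5).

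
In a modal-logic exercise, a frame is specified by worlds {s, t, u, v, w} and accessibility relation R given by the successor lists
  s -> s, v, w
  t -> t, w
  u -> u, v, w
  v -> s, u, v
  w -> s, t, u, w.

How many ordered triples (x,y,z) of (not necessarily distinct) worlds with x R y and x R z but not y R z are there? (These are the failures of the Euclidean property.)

Enumerating: (s,v,w), (s,w,v), (u,v,w), (u,w,v), (v,s,u), (v,u,s), (w,s,t), (w,s,u), (w,t,s), (w,t,u), (w,u,s), (w,u,t).

12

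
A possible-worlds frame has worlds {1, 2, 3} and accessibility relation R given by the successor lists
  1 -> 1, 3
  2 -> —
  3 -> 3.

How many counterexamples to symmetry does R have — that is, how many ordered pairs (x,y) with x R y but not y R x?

1

Enumerating: (1,3).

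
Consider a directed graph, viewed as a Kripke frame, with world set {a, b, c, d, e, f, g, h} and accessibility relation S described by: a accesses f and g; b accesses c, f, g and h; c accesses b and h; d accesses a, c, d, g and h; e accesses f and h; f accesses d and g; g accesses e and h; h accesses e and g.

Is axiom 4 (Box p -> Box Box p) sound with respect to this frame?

No

Axiom 4 corresponds to the accessibility relation being transitive.
Transitive: no — a S f and f S d, but not a S d.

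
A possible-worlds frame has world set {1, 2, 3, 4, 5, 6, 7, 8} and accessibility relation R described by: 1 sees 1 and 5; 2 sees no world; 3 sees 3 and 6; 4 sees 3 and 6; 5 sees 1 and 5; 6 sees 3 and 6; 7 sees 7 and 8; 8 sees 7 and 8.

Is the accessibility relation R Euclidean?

Yes

Euclidean: yes — any two successors of a common world are R-related.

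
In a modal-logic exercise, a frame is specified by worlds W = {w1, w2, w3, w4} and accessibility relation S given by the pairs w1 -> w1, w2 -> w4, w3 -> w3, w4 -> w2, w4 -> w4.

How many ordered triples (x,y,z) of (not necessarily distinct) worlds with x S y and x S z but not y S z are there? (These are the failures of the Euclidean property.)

Enumerating: (w4,w2,w2).

1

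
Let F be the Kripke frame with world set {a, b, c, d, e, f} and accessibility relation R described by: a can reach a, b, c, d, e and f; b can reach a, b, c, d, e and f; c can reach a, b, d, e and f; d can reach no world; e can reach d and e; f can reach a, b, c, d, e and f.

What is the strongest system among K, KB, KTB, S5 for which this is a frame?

K

Symmetric (axiom B): no — a R d but not d R a.
Reflexive (axiom T): no — c is not related to itself.
Euclidean (axiom 5): no — a R d and a R b, but not d R b.
So F validates K; KB would additionally require R to be symmetric. The strongest is K.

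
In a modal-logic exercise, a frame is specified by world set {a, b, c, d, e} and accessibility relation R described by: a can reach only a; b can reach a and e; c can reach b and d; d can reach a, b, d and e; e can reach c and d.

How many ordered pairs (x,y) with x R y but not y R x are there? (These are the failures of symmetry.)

7

Enumerating: (b,a), (b,e), (c,b), (c,d), (d,a), (d,b), (e,c).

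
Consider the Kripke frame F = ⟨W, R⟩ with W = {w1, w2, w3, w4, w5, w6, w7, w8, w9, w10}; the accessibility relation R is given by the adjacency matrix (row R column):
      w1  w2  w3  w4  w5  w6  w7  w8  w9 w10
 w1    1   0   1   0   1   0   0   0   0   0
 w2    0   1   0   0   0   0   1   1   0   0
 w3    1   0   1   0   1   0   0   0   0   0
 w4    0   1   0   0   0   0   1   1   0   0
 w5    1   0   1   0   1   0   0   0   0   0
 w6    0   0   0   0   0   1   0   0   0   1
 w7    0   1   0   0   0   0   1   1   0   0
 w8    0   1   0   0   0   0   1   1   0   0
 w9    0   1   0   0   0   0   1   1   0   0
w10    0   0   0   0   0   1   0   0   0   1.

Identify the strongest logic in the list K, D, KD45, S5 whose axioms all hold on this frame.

Serial (axiom D): yes — every world has a successor (e.g. w1 R w1).
Euclidean (axiom 5): yes — any two successors of a common world are R-related.
Transitive (axiom 4): yes — every two-step R-path is closed by a direct edge.
Reflexive (axiom T): no — w4 is not related to itself.
So F validates K, D, KD45; S5 would additionally require R to be reflexive. The strongest is KD45.

KD45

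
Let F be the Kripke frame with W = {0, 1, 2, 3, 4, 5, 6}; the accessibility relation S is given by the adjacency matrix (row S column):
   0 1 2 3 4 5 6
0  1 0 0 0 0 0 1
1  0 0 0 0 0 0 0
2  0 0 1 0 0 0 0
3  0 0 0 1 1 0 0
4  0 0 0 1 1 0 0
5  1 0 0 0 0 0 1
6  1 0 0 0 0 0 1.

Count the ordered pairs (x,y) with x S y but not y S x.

Enumerating: (5,0), (5,6).

2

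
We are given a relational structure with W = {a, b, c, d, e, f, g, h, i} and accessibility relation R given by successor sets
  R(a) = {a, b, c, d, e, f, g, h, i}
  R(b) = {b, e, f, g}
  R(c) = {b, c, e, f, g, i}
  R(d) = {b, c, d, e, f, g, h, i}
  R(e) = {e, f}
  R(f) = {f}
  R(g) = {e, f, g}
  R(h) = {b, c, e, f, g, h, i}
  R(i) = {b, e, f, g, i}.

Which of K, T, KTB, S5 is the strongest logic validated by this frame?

Reflexive (axiom T): yes — every world is R-related to itself.
Symmetric (axiom B): no — a R b but not b R a.
Euclidean (axiom 5): no — a R b and a R c, but not b R c.
So F validates K, T; KTB would additionally require R to be symmetric. The strongest is T.

T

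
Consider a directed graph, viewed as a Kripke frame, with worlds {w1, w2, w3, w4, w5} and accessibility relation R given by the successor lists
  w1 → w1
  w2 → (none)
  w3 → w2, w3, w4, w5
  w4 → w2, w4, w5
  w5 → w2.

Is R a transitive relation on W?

Yes

Transitive: yes — every two-step R-path is closed by a direct edge.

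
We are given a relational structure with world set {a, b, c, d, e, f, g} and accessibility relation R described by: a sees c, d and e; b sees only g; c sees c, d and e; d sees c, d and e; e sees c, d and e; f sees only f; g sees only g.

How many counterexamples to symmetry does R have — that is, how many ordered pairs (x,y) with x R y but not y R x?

Enumerating: (a,c), (a,d), (a,e), (b,g).

4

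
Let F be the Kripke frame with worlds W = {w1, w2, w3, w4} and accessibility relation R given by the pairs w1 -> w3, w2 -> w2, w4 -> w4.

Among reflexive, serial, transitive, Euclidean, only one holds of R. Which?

transitive

Reflexive: no — w1 is not related to itself.
Serial: no — w3 has no R-successor.
Transitive: yes — every two-step R-path is closed by a direct edge.
Euclidean: no — w1 R w3 and w1 R w3, but not w3 R w3.
Only transitive holds.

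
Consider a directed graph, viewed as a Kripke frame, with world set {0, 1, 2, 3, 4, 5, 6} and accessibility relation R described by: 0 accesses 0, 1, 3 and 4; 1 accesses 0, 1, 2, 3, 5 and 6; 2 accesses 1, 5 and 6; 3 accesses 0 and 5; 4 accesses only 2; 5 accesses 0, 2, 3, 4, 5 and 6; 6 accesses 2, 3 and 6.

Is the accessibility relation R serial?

Serial: yes — every world has a successor (e.g. 0 R 0).

Yes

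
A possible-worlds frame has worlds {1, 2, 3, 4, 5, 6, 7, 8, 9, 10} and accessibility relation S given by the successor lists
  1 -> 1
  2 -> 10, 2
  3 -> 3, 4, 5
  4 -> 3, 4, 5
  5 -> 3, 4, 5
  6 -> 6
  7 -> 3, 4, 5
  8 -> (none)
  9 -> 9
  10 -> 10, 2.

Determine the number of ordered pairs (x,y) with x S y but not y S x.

3

Enumerating: (7,3), (7,4), (7,5).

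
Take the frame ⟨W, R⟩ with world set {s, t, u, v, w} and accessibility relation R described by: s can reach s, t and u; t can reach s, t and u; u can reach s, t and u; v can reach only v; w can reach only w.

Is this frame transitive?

Yes

Transitive: yes — every two-step R-path is closed by a direct edge.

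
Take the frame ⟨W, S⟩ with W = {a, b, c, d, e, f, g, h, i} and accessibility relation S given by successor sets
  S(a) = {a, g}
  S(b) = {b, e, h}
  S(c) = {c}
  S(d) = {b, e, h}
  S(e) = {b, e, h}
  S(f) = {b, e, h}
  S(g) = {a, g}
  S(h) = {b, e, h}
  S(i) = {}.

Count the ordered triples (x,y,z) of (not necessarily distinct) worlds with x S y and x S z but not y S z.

S is Euclidean; there are no such tuples.

0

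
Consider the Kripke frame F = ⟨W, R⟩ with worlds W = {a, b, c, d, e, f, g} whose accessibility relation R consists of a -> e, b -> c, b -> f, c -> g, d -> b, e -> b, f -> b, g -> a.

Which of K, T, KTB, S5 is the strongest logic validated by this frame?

K

Reflexive (axiom T): no — a is not related to itself.
Symmetric (axiom B): no — a R e but not e R a.
Euclidean (axiom 5): no — b R c and b R f, but not c R f.
So F validates K; T would additionally require R to be reflexive. The strongest is K.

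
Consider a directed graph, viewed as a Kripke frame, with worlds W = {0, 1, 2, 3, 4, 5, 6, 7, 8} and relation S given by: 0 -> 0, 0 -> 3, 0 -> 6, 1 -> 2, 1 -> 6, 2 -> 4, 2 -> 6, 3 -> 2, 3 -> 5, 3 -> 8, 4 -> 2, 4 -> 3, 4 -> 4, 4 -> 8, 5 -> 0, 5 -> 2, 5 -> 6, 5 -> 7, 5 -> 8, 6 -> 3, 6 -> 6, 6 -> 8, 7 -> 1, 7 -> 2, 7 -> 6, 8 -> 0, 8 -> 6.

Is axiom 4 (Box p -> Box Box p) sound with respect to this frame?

By correspondence theory, 4 is valid on a frame iff S is transitive.
Transitive: no — 0 S 3 and 3 S 2, but not 0 S 2.

No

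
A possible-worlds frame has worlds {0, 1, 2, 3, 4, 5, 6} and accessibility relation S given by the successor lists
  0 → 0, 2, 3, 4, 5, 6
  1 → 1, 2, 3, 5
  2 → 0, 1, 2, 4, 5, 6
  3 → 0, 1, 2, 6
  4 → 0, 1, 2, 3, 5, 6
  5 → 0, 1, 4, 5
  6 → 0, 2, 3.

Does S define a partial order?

Reflexive: no — 3 is not related to itself.
Transitive: no — 0 S 2 and 2 S 1, but not 0 S 1.
Antisymmetric: no — 0 S 2 and 2 S 0 with 0 ≠ 2.
So S is not a partial order.

No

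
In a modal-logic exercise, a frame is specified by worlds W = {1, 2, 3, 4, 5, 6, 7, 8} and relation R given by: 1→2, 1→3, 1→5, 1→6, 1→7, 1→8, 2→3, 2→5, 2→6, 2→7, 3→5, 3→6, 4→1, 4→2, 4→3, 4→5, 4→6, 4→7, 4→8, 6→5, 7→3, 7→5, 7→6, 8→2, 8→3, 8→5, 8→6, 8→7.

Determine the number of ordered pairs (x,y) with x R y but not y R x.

Enumerating: (1,2), (1,3), (1,5), (1,6), (1,7), (1,8), (2,3), (2,5), (2,6), (2,7), (3,5), (3,6), … and 16 more.
Total: 28.

28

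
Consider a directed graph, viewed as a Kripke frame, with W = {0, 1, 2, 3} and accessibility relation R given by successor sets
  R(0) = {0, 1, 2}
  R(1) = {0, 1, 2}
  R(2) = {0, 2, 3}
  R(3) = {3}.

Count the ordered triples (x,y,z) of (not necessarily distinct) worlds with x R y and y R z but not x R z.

3

Enumerating: (0,2,3), (1,2,3), (2,0,1).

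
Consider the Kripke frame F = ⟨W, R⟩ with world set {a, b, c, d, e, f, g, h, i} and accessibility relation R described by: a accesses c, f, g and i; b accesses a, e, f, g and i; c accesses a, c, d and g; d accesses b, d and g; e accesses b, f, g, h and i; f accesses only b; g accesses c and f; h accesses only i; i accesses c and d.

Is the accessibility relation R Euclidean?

No

Euclidean: no — a R c and a R f, but not c R f.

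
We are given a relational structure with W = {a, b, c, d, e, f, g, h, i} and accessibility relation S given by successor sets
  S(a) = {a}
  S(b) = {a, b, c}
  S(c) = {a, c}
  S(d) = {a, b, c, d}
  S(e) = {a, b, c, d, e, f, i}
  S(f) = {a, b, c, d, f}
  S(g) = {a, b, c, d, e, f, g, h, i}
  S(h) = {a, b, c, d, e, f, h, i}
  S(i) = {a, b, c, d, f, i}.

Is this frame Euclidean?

No

Euclidean: no — b S a and b S c, but not a S c.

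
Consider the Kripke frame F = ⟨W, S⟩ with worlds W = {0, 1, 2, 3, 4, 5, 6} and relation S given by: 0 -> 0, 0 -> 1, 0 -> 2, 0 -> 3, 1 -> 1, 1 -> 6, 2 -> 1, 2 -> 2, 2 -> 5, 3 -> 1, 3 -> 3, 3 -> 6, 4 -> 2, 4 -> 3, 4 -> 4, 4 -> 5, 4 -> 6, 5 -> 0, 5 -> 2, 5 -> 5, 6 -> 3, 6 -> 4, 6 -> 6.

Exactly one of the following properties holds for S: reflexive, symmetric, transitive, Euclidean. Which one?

Reflexive: yes — every world is S-related to itself.
Symmetric: no — 0 S 1 but not 1 S 0.
Transitive: no — 0 S 1 and 1 S 6, but not 0 S 6.
Euclidean: no — 0 S 1 and 0 S 2, but not 1 S 2.
Only reflexive holds.

reflexive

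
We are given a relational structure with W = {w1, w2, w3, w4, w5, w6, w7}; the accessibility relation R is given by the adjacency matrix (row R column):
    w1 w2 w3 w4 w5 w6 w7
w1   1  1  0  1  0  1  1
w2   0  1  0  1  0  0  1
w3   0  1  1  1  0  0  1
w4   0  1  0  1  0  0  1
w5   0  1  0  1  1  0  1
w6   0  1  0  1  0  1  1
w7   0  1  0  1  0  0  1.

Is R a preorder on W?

Yes

Reflexive: yes — every world is R-related to itself.
Transitive: yes — every two-step R-path is closed by a direct edge.
So R is a preorder.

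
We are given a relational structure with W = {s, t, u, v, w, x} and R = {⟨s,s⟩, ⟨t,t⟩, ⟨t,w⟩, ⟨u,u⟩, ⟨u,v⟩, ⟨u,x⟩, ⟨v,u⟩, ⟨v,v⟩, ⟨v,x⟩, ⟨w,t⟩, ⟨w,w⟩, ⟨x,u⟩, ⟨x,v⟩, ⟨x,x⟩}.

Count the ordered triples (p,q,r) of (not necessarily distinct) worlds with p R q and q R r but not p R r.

R is transitive; there are no such tuples.

0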